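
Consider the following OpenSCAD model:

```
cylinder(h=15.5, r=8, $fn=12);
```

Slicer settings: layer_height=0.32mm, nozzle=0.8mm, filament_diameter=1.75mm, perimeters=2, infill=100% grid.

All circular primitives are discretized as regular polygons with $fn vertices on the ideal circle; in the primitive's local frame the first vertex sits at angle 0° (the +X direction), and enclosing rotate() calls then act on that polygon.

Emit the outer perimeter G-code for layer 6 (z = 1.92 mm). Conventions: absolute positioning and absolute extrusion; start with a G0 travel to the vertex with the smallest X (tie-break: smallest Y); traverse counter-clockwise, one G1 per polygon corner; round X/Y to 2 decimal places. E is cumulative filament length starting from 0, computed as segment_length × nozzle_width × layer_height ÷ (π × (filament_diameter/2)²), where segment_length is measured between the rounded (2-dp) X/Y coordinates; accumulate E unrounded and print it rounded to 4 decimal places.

At z = 1.92 mm: the r=8 cylinder gives a regular 12-gon of circumradius 8 (constant along its height). The outline is a single polygon with 12 vertices. Extrusion per mm of travel: 0.8 × 0.32 / (π × 0.875²) = 0.106432. Accumulating E over each segment gives final E = 5.2897.

G0 X-8.00 Y0.00 Z1.92
G1 X-6.93 Y-4.00 E0.4407
G1 X-4.00 Y-6.93 E0.8817
G1 X0.00 Y-8.00 E1.3224
G1 X4.00 Y-6.93 E1.7631
G1 X6.93 Y-4.00 E2.2041
G1 X8.00 Y0.00 E2.6448
G1 X6.93 Y4.00 E3.0855
G1 X4.00 Y6.93 E3.5265
G1 X0.00 Y8.00 E3.9672
G1 X-4.00 Y6.93 E4.4079
G1 X-6.93 Y4.00 E4.8490
G1 X-8.00 Y0.00 E5.2897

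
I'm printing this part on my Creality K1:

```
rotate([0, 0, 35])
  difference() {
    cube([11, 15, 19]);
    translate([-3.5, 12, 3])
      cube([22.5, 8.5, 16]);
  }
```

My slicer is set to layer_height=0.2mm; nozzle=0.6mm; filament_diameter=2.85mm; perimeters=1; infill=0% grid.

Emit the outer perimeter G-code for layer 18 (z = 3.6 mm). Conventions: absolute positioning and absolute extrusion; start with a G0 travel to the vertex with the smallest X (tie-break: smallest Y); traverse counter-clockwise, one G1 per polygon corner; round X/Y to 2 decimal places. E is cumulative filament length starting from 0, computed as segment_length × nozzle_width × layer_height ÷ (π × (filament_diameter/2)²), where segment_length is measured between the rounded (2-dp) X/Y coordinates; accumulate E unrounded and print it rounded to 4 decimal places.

G0 X-6.88 Y9.83 Z3.60
G1 X0.00 Y0.00 E0.2257
G1 X9.01 Y6.31 E0.4326
G1 X2.13 Y16.14 E0.6583
G1 X-6.88 Y9.83 E0.8652

At z = 3.6 mm: the cube is present — its section is the full 11×15 rectangle; the 22.5×8.5 cube at (-3.5, 12) contributes its full rectangle; Subtracting the remaining from the first: starting from the 11×15 cube, the 22.5×8.5 cube at (-3.5, 12) partially overlaps it — only the 33.00 mm² overlap (of its 191.25 mm²) is removed, clipping the outline — 1 connected region; (whole slice rotated 35° about Z — lengths, areas and connectivity unchanged). The outline is a single polygon with 4 vertices. Extrusion per mm of travel: 0.6 × 0.2 / (π × 1.425²) = 0.018811. Accumulating E over each segment gives final E = 0.8652.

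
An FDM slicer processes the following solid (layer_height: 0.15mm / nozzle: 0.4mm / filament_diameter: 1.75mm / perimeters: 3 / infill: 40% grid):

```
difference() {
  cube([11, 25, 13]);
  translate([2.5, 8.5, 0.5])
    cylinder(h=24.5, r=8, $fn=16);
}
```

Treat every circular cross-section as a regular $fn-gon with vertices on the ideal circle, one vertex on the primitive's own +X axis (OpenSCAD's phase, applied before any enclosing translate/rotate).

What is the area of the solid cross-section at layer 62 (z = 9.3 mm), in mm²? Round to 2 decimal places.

138.28 mm²

At z = 9.3 mm: the 11×25 cube contributes its full rectangle (area 275.00 mm²); the cylinder at (2.5, 8.5): section is a regular 16-gon, circumradius r=8 (area = (16/2)·8.000²·sin(360°/16) = 195.93 mm²); Taking the first minus the rest: starting from the 11×25 cube (275.00 mm²), the r=8 cylinder at (2.5, 8.5) partially overlaps it — only the 136.72 mm² overlap (of its 195.93 mm²) is removed, clipping the outline — area = 138.28 mm². Overall, the cross-section is a single solid region. Net area = 138.28 mm².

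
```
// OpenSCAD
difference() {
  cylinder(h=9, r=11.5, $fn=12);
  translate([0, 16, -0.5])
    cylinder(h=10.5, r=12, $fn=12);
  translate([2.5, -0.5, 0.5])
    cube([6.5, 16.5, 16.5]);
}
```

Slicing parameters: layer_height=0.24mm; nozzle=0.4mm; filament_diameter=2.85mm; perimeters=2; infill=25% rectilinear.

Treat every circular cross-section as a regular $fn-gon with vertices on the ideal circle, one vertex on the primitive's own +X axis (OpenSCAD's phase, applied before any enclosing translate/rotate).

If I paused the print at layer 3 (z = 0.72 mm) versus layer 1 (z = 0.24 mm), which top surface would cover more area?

Layer 3 (z = 0.72): the cylinder: section is a regular 12-gon, circumradius r=11.5 (area = (12/2)·11.500²·sin(360°/12) = 396.75 mm²); the cylinder at (0, 16): section is a regular 12-gon, circumradius r=12 (area = (12/2)·12.000²·sin(360°/12) = 432.00 mm²); the 6.5×16.5 cube at (2.5, -0.5) contributes its full rectangle (area 107.25 mm²); Subtracting the remaining from the first: starting from the r=11.5 cylinder (396.75 mm²), the r=12 cylinder at (0, 16) partially overlaps it — only the 79.07 mm² overlap (of its 432.00 mm²) is removed, clipping the outline; the 6.5×16.5 cube at (2.5, -0.5) partially overlaps it — only the 41.66 mm² overlap (of its 107.25 mm²) is removed, clipping the outline — area = 276.02 mm². So its area = 276.02 mm². Layer 1 (z = 0.24): the r=11.5 cylinder gives a regular 12-gon of circumradius 11.5 (constant along its height) (area = (12/2)·11.500²·sin(360°/12) = 396.75 mm²); the r=12 cylinder at (0, 16) contributes a regular 12-gon of circumradius 12 (area = (12/2)·12.000²·sin(360°/12) = 432.00 mm²); the cube at (2.5, -0.5) is absent (z outside [0.5, 17]); After the difference (first − rest): starting from the r=11.5 cylinder (396.75 mm²), the r=12 cylinder at (0, 16) partially overlaps it — only the 79.07 mm² overlap (of its 432.00 mm²) is removed, clipping the outline — area = 317.68 mm². So its area = 317.68 mm². Layer 1 is larger (317.68 vs 276.02 mm²).

layer 1 (z = 0.24 mm)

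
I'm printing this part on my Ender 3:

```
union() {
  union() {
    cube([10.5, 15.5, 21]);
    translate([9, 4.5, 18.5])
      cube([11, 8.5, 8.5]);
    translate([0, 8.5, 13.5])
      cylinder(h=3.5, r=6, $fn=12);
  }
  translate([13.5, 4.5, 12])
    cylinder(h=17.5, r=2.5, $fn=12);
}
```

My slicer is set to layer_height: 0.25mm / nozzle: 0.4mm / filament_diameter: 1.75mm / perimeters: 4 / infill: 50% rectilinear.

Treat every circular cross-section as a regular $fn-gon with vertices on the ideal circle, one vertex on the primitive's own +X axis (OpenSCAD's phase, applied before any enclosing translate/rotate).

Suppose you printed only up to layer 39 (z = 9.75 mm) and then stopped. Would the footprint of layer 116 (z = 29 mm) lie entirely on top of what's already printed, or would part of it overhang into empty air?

Compare the two slices. At z = 9.75: the 10.5×15.5 cube contributes its full rectangle (area 162.75 mm²); the cube at (9, 4.5) is not intersected at this z (z outside [18.5, 27]); the cylinder at (0, 8.5) is not intersected at this z (z outside [13.5, 17]); Combining (union): only the 10.5×15.5 cube is present, so the union is just that shape — area = 162.75 mm²; the cylinder at (13.5, 4.5) is not intersected at this z (z outside [12, 29.5]); Taking the union: only the result so far is present, so the union is just that shape — area = 162.75 mm². At z = 29: the cube is absent (z outside [0, 21]); the cube at (9, 4.5) is absent (z outside [18.5, 27]); the cylinder at (0, 8.5) is not intersected at this z (z outside [13.5, 17]); Combining (union): nothing is present at this height; the cylinder at (13.5, 4.5): section is a regular 12-gon, circumradius r=2.5 (area = (12/2)·2.500²·sin(360°/12) = 18.75 mm²); Combining (union): only the r=2.5 cylinder at (13.5, 4.5) is present, so the union is just that shape — area = 18.75 mm². Checking containment: at z = 29 the cross-section extends beyond the z = 9.75 cross-section by about 18.75 mm².

part overhangs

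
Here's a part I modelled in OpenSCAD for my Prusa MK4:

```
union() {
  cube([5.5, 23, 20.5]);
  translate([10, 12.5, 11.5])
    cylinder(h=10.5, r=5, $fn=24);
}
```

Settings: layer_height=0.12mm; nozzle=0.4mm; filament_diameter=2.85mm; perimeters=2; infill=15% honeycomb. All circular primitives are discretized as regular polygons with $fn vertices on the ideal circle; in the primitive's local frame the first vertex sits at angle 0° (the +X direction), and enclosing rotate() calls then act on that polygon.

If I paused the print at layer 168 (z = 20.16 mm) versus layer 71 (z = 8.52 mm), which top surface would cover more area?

Layer 168 (z = 20.16): the cube is present — its section is the full 5.5×23 rectangle (area 126.50 mm²); the r=5 cylinder at (10, 12.5) gives a regular 24-gon of circumradius 5 (constant along its height) (area = (24/2)·5.000²·sin(360°/24) = 77.65 mm²); Merging all regions: the regions partially overlap — summed areas 204.15 mm² minus the doubly-counted overlap 1.34 mm² gives 202.81 mm² — area = 202.81 mm². So its area = 202.81 mm². Layer 71 (z = 8.52): the 5.5×23 cube contributes its full rectangle (area 126.50 mm²); the cylinder at (10, 12.5) does not reach this height (z outside [11.5, 22]); Merging all regions: only the 5.5×23 cube is present, so the union is just that shape — area = 126.50 mm². So its area = 126.50 mm². Layer 168 is larger (202.81 vs 126.50 mm²).

layer 168 (z = 20.16 mm)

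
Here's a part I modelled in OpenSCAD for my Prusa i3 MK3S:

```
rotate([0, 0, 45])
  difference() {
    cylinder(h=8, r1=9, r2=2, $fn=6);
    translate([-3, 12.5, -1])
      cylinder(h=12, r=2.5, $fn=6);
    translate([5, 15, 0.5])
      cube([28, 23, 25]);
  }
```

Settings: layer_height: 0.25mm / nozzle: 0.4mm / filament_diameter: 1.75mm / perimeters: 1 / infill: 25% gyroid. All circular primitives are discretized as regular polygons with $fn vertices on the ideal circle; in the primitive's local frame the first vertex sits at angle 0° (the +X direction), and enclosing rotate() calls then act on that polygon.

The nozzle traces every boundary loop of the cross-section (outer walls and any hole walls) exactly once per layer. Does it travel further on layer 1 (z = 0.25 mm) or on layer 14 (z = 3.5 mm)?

layer 1 (z = 0.25 mm)

Layer 1 (z = 0.25): the cone contributes a regular 6-gon of circumradius 8.781 (interpolated between r1=9 and r2=2 at t=0.031) (perimeter = 2·6·8.781·sin(180°/6) = 52.69 mm); the cylinder at (-3, 12.5): section is a regular 6-gon, circumradius r=2.5 (perimeter = 2·6·2.500·sin(180°/6) = 15.00 mm); the cube at (5, 15) is absent (z outside [0.5, 25.5]); After the difference (first − rest): starting from the cone, the r=2.5 cylinder at (-3, 12.5) misses the remaining region (no effect) — boundary = 52.69 mm; (whole slice rotated 45° about Z — lengths, areas and connectivity unchanged). So its perimeter = 52.69 mm. Layer 14 (z = 3.5): the cone (r1=9→r2=2) has section circumradius 5.938 here — a regular 6-gon (perimeter = 2·6·5.938·sin(180°/6) = 35.62 mm); the cylinder at (-3, 12.5): section is a regular 6-gon, circumradius r=2.5 (perimeter = 2·6·2.500·sin(180°/6) = 15.00 mm); the 28×23 cube at (5, 15) contributes its full rectangle (perimeter 102.00 mm); Subtracting the remaining from the first: starting from the cone, the r=2.5 cylinder at (-3, 12.5) misses the remaining region (no effect); the 28×23 cube at (5, 15) misses the remaining region (no effect) — boundary = 35.62 mm; (whole slice rotated 45° about Z — lengths, areas and connectivity unchanged). So its perimeter = 35.62 mm. Layer 1 is larger (52.69 vs 35.62 mm).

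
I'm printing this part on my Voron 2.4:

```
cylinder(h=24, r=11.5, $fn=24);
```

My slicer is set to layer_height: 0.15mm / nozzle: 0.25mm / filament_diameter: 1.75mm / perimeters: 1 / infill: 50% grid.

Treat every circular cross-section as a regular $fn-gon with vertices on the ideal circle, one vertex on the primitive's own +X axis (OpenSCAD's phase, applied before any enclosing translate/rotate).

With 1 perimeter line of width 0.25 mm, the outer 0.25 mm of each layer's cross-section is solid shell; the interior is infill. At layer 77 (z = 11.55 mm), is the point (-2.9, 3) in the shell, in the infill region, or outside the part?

At z = 11.55 mm: the cylinder: section is a regular 24-gon, circumradius r=11.5. Overall, the cross-section is a single solid region. The nearest boundary edge runs (-5.75, 9.96)→(-8.13, 8.13); distance from the point to it = 7.26 mm. The point is inside the cross-section and 7.26 mm from the nearest boundary — more than the 0.25 mm shell width (1 × 0.25), so it's in the infill interior.

infill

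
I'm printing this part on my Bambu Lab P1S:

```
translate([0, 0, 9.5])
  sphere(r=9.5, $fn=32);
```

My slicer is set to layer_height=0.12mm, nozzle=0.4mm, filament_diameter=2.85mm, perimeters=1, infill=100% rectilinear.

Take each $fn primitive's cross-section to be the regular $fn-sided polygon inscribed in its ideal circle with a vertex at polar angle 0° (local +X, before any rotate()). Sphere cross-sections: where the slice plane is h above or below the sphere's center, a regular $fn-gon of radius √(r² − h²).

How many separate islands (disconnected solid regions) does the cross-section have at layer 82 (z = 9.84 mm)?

1

At z = 9.84 mm: the r=9.5 sphere slices to a regular 32-gon of circumradius 9.494 (√(r²−h²) with h=0.34 from center). Overall, the cross-section is a single solid region. Island count = 1.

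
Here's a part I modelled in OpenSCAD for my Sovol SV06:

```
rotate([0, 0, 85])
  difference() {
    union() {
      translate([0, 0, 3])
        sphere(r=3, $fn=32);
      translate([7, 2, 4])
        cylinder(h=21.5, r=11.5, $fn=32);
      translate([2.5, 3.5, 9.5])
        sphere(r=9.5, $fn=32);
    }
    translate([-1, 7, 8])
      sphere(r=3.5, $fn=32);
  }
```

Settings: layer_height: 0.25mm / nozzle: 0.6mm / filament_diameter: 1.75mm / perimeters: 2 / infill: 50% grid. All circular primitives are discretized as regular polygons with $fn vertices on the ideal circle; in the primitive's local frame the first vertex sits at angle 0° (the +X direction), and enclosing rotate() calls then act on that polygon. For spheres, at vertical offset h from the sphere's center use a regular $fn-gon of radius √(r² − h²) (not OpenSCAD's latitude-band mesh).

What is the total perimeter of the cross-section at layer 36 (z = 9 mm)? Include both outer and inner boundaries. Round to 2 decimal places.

At z = 9 mm: the sphere is not intersected at this z (|z−center|=6.000 > r=3); the r=11.5 cylinder at (7, 2) contributes a regular 32-gon of circumradius 11.5 (perimeter = 2·32·11.500·sin(180°/32) = 72.14 mm); the sphere at (2.5, 3.5): section is a regular 32-gon, circumradius = √(r²−h²) = √(9.5²−0.5²) = 9.487 (perimeter = 2·32·9.487·sin(180°/32) = 59.51 mm); Combining (union): the regions partially overlap (shared area 239.27 mm²), so the edge portions inside another operand are dropped and the merged outline is re-measured after clipping — boundary = 76.26 mm; the sphere at (-1, 7): section is a regular 32-gon, circumradius = √(r²−h²) = √(3.5²−1²) = 3.354 (perimeter = 2·32·3.354·sin(180°/32) = 21.04 mm); Taking the first minus the rest: starting from that combined region, the r=3.5 sphere at (-1, 7) lies wholly inside it (removes its full 35.12 mm² and its 21.04 mm outline becomes a hole wall) — boundary (outer + 1 inner loop) = 97.30 mm; (rotated 85° about Z; rotation is an isometry so areas/perimeters/island counts are preserved). Overall, the cross-section is one region with 1 hole. Total boundary length (outer + inner) = 97.30 mm.

97.30 mm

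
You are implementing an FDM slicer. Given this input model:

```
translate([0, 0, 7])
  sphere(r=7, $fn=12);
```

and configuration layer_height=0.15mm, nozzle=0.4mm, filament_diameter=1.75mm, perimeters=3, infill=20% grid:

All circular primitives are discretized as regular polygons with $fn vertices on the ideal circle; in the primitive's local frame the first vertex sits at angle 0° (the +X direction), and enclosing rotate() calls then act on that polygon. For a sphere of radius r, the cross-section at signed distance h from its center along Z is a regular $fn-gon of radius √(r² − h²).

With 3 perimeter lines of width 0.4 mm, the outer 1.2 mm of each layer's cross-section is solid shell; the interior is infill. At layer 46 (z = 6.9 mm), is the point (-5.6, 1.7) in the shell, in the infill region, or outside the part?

At z = 6.9 mm: the r=7 sphere contributes a regular 12-gon of circumradius √(7²−0.1²) = 6.999. Overall, the cross-section is a single solid region. The nearest boundary edge runs (-6.06, 3.50)→(-7.00, 0.00); distance from the point to it = 0.91 mm. The point is inside the cross-section, 0.91 mm from the nearest boundary — within the 1.2 mm shell band (3 × 0.4).

shell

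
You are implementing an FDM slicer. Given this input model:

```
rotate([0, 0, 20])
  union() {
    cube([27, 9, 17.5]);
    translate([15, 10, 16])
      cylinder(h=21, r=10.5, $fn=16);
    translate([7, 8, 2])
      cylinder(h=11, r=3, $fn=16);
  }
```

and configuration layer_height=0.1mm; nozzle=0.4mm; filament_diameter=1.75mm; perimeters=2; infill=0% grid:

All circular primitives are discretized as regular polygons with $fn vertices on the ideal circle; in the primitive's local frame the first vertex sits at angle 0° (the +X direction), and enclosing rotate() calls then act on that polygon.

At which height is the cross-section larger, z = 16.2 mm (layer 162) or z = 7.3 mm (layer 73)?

layer 162 (z = 16.2 mm)

Layer 162 (z = 16.2): the cube is present — its section is the full 27×9 rectangle (area 243.00 mm²); the r=10.5 cylinder at (15, 10) gives a regular 16-gon of circumradius 10.5 (constant along its height) (area = (16/2)·10.500²·sin(360°/16) = 337.53 mm²); the cylinder at (7, 8) is absent (z outside [2, 13]); Taking the union: the regions partially overlap — summed areas 580.53 mm² minus the doubly-counted overlap 146.71 mm² gives 433.82 mm² — area = 433.82 mm²; (rotated 20° about Z; rotation is an isometry so areas/perimeters/island counts are preserved). So its area = 433.82 mm². Layer 73 (z = 7.3): the cube (footprint 27×9) is included at this height (area 243.00 mm²); the cylinder at (15, 10) is absent (z outside [16, 37]); the r=3 cylinder at (7, 8) contributes a regular 16-gon of circumradius 3 (area = (16/2)·3.000²·sin(360°/16) = 27.55 mm²); Combining (union): the regions partially overlap — summed areas 270.55 mm² minus the doubly-counted overlap 19.58 mm² gives 250.98 mm² — area = 250.98 mm²; (rotated 20° about Z; rotation is an isometry so areas/perimeters/island counts are preserved). So its area = 250.98 mm². Layer 162 is larger (433.82 vs 250.98 mm²).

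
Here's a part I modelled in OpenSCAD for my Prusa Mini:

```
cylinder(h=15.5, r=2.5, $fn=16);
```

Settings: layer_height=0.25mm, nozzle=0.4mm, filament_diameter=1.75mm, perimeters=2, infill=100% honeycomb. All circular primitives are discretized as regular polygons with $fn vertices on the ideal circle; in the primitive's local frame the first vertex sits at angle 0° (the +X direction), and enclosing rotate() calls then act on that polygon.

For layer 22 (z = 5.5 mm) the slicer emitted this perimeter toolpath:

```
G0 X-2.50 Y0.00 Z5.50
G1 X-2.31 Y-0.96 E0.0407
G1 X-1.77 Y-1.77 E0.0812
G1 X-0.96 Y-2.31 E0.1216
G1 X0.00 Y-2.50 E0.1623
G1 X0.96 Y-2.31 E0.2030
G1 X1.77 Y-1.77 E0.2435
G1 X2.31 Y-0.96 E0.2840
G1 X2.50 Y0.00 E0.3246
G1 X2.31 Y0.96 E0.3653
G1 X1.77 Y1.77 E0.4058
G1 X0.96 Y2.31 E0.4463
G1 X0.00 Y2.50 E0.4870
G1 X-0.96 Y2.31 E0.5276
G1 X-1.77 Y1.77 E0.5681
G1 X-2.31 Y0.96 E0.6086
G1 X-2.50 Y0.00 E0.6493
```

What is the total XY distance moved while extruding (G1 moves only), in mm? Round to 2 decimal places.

Sum the Euclidean lengths of each G1 segment: total = 15.62 mm.

15.62 mm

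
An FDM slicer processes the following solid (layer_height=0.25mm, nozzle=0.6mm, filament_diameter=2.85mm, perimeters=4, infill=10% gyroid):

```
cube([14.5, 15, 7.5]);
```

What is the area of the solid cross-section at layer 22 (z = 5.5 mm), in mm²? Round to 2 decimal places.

At z = 5.5 mm: the 14.5×15 cube contributes its full rectangle (area 217.50 mm²). Overall, the cross-section is a single solid region. Net area = 217.50 mm².

217.50 mm²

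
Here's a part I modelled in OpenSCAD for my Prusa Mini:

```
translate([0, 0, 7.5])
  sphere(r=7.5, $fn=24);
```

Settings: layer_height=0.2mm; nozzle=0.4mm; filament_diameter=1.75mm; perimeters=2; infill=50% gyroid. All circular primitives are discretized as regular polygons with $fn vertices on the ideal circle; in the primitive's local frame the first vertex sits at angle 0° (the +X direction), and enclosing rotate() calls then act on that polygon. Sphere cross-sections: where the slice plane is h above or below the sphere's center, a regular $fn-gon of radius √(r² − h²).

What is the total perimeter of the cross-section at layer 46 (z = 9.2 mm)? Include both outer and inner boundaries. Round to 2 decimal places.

At z = 9.2 mm: the sphere: section is a regular 24-gon, circumradius = √(r²−h²) = √(7.5²−1.7²) = 7.305 (perimeter = 2·24·7.305·sin(180°/24) = 45.77 mm). Overall, the cross-section is a single solid region. Total boundary length (outer) = 45.77 mm.

45.77 mm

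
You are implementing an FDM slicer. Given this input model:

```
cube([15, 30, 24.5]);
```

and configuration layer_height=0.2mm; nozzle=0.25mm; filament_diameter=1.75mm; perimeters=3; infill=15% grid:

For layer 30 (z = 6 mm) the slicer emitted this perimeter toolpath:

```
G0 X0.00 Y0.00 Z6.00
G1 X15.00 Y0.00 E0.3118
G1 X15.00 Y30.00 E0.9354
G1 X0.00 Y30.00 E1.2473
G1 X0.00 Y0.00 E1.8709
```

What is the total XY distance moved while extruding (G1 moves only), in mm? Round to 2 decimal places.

90.00 mm

Sum the Euclidean lengths of each G1 segment: total = 90.00 mm.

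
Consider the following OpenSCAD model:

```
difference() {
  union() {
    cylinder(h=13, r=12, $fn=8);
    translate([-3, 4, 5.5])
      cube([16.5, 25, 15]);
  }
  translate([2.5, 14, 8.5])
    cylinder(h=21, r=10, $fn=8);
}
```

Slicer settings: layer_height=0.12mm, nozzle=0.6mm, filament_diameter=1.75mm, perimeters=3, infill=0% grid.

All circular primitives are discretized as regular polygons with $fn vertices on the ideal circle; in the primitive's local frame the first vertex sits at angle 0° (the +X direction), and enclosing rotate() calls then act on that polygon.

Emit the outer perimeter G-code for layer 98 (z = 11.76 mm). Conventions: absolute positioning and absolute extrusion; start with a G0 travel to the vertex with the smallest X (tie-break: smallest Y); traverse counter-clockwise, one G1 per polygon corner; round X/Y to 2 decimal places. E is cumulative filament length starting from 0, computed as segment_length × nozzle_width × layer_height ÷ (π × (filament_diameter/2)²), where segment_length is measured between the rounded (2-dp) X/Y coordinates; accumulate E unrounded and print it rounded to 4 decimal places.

At z = 11.76 mm: the r=12 cylinder contributes a regular 8-gon of circumradius 12; the 16.5×25 cube at (-3, 4) contributes its full rectangle; Taking the union: the regions partially overlap (shared area 79.27 mm²), so overlapping operands fuse into one piece — 1 connected region; the cylinder at (2.5, 14): section is a regular 8-gon, circumradius r=10; Subtracting the remaining from the first: starting from the result so far, the r=10 cylinder at (2.5, 14) partially overlaps it — only the 246.69 mm² overlap (of its 282.84 mm²) is removed, clipping the outline — 1 connected region. The outline is a single polygon with 18 vertices. Extrusion per mm of travel: 0.6 × 0.12 / (π × 0.875²) = 0.029934. Accumulating E over each segment gives final E = 4.5615.

G0 X-12.00 Y0.00 Z11.76
G1 X-8.49 Y-8.49 E0.2750
G1 X0.00 Y-12.00 E0.5500
G1 X8.49 Y-8.49 E0.8250
G1 X12.00 Y0.00 E1.1000
G1 X10.34 Y4.00 E1.2297
G1 X13.50 Y4.00 E1.3242
G1 X13.50 Y29.00 E2.0726
G1 X-3.00 Y29.00 E2.5665
G1 X-3.00 Y21.72 E2.7844
G1 X2.50 Y24.00 E2.9627
G1 X9.57 Y21.07 E3.1917
G1 X12.50 Y14.00 E3.4208
G1 X9.57 Y6.93 E3.6499
G1 X2.50 Y4.00 E3.8790
G1 X-4.57 Y6.93 E4.1081
G1 X-5.69 Y9.64 E4.1959
G1 X-8.49 Y8.49 E4.2865
G1 X-12.00 Y0.00 E4.5615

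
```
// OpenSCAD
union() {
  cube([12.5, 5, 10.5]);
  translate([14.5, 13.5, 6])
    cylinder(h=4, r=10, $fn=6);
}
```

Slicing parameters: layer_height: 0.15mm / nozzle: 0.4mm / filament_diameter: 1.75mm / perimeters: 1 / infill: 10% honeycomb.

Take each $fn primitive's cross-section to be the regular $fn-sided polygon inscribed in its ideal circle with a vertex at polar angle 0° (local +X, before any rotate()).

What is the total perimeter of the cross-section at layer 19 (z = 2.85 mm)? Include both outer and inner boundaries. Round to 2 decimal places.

At z = 2.85 mm: the cube is present — its section is the full 12.5×5 rectangle (perimeter 35.00 mm); the cylinder at (14.5, 13.5) is not intersected at this z (z outside [6, 10]); Merging all regions: only the 12.5×5 cube is present, so the union is just that shape — boundary = 35.00 mm. Overall, the cross-section is a single solid region. Total boundary length (outer) = 35.00 mm.

35.00 mm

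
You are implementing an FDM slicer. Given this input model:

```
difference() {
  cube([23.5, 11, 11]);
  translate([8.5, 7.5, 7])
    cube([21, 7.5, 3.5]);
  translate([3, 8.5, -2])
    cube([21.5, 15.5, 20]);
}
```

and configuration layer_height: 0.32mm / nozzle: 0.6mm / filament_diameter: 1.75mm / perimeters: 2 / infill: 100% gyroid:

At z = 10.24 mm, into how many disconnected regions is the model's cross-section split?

At z = 10.24 mm: the cube (footprint 23.5×11) is included at this height; the cube at (8.5, 7.5) (footprint 21×7.5) is included at this height; the 21.5×15.5 cube at (3, 8.5) contributes its full rectangle; Subtracting the remaining from the first: starting from the 23.5×11 cube, the 21×7.5 cube at (8.5, 7.5) partially overlaps it — only the 52.50 mm² overlap (of its 157.50 mm²) is removed, clipping the outline; the 21.5×15.5 cube at (3, 8.5) partially overlaps it — only the 13.75 mm² overlap (of its 333.25 mm²) is removed, clipping the outline — 1 connected region. The result has 1 disconnected region.

1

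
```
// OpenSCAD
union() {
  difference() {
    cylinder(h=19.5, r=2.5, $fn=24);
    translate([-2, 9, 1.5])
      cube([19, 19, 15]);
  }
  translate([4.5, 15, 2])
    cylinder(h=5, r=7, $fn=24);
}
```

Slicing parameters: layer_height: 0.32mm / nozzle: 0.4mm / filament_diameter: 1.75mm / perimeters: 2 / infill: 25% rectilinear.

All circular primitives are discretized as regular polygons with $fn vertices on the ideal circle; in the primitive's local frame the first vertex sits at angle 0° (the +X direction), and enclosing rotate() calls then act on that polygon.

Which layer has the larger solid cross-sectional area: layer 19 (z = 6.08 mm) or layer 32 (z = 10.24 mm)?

Layer 19 (z = 6.08): the r=2.5 cylinder contributes a regular 24-gon of circumradius 2.5 (area = (24/2)·2.500²·sin(360°/24) = 19.41 mm²); the cube at (-2, 9) (footprint 19×19) is included at this height (area 361.00 mm²); Taking the first minus the rest: starting from the r=2.5 cylinder (19.41 mm²), the 19×19 cube at (-2, 9) misses the remaining region (no effect) — area = 19.41 mm²; the r=7 cylinder at (4.5, 15) contributes a regular 24-gon of circumradius 7 (area = (24/2)·7.000²·sin(360°/24) = 152.19 mm²); Merging all regions: the 2 present regions are separate (no shared area or edge), so areas and boundary lengths simply add and each stays a separate island — area = 171.60 mm². So its area = 171.60 mm². Layer 32 (z = 10.24): the r=2.5 cylinder gives a regular 24-gon of circumradius 2.5 (constant along its height) (area = (24/2)·2.500²·sin(360°/24) = 19.41 mm²); the 19×19 cube at (-2, 9) contributes its full rectangle (area 361.00 mm²); After the difference (first − rest): starting from the r=2.5 cylinder (19.41 mm²), the 19×19 cube at (-2, 9) misses the remaining region (no effect) — area = 19.41 mm²; the cylinder at (4.5, 15) does not reach this height (z outside [2, 7]); Taking the union: only the result so far is present, so the union is just that shape — area = 19.41 mm². So its area = 19.41 mm². Layer 19 is larger (171.60 vs 19.41 mm²).

layer 19 (z = 6.08 mm)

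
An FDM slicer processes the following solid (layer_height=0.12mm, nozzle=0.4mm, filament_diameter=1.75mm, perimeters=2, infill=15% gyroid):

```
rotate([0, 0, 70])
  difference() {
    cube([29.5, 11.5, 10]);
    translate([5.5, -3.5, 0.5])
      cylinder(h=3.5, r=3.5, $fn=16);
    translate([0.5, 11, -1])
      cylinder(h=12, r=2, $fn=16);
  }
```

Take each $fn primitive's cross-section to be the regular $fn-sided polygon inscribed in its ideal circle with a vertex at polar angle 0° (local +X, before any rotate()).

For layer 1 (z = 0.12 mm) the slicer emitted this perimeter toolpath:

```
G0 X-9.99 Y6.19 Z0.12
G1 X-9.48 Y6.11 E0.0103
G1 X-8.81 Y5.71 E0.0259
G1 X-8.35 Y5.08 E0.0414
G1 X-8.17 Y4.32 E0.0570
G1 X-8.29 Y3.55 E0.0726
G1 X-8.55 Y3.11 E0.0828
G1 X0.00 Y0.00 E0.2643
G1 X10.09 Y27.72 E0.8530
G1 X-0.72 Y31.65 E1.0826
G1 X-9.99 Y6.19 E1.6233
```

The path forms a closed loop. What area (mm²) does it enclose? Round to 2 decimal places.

334.05 mm²

Apply the shoelace formula to the sequence of (X, Y) vertices; enclosed area = 334.05 mm².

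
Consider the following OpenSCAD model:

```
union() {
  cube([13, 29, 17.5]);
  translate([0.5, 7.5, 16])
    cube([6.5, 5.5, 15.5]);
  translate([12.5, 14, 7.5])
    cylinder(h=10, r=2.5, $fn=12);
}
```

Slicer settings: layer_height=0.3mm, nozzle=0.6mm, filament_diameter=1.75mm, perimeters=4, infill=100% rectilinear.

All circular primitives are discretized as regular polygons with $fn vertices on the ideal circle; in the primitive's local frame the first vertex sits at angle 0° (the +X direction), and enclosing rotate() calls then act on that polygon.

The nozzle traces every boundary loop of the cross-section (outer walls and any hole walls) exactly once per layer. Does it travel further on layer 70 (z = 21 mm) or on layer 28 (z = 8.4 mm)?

Layer 70 (z = 21): the cube is absent (z outside [0, 17.5]); the cube at (0.5, 7.5) is present — its section is the full 6.5×5.5 rectangle (perimeter 24.00 mm); the cylinder at (12.5, 14) does not reach this height (z outside [7.5, 17.5]); Taking the union: only the 6.5×5.5 cube at (0.5, 7.5) is present, so the union is just that shape — boundary = 24.00 mm. So its perimeter = 24.00 mm. Layer 28 (z = 8.4): the cube is present — its section is the full 13×29 rectangle (perimeter 84.00 mm); the cube at (0.5, 7.5) does not reach this height (z outside [16, 31.5]); the cylinder at (12.5, 14): section is a regular 12-gon, circumradius r=2.5 (perimeter = 2·12·2.500·sin(180°/12) = 15.53 mm); Taking the union: the regions partially overlap (shared area 11.81 mm²), so the edge portions inside another operand are dropped and the merged outline is re-measured after clipping — boundary = 86.00 mm. So its perimeter = 86.00 mm. Layer 28 is larger (86.00 vs 24.00 mm).

layer 28 (z = 8.4 mm)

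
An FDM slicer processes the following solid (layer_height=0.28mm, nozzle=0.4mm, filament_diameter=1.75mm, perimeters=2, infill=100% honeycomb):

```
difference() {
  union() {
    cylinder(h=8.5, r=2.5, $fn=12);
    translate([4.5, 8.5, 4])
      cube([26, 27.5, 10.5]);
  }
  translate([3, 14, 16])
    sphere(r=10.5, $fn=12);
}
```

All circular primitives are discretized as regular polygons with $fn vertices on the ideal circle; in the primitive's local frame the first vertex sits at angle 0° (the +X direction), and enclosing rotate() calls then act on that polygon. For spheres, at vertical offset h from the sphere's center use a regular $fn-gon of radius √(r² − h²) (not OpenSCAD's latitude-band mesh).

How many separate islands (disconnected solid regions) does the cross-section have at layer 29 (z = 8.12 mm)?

2

At z = 8.12 mm: the cylinder: section is a regular 12-gon, circumradius r=2.5; the cube at (4.5, 8.5) (footprint 26×27.5) is included at this height; Taking the union: the 2 present regions are separate (no shared area or edge), so areas and boundary lengths simply add and each stays a separate island — 2 connected regions; the sphere at (3, 14): section is a regular 12-gon, circumradius = √(r²−h²) = √(10.5²−7.88²) = 6.939; Taking the first minus the rest: starting from that combined region, the r=10.5 sphere at (3, 14) partially overlaps it — only the 50.36 mm² overlap (of its 144.47 mm²) is removed, clipping the outline — 2 connected regions. Overall, the cross-section has 2 separate islands. Island count = 2.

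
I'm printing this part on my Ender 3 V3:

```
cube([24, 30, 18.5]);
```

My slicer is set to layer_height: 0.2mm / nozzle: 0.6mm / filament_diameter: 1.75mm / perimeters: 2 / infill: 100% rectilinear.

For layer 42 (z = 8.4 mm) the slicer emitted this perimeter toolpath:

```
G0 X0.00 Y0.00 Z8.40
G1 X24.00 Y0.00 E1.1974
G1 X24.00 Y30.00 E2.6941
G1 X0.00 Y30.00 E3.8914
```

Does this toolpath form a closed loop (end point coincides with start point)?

Start point (G0): (0.00, 0.00). End point (last G1): the path does not return to the start — open.

no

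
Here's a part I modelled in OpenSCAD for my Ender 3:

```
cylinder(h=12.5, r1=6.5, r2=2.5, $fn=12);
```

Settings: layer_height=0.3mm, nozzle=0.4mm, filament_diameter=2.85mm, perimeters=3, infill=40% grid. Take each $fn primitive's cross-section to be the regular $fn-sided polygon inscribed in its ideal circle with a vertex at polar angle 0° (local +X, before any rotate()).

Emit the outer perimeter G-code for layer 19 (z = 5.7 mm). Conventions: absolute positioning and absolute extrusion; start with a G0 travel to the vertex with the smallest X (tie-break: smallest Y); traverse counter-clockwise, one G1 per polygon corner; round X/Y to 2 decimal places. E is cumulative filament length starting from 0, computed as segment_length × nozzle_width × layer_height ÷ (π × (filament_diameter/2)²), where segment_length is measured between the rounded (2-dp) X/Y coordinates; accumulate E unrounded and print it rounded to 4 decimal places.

At z = 5.7 mm: the cone (r1=6.5→r2=2.5) has section circumradius 4.676 here — a regular 12-gon. The outline is a single polygon with 12 vertices. Extrusion per mm of travel: 0.4 × 0.3 / (π × 1.425²) = 0.018811. Accumulating E over each segment gives final E = 0.5466.

G0 X-4.68 Y0.00 Z5.70
G1 X-4.05 Y-2.34 E0.0456
G1 X-2.34 Y-4.05 E0.0911
G1 X0.00 Y-4.68 E0.1367
G1 X2.34 Y-4.05 E0.1822
G1 X4.05 Y-2.34 E0.2277
G1 X4.68 Y0.00 E0.2733
G1 X4.05 Y2.34 E0.3189
G1 X2.34 Y4.05 E0.3644
G1 X0.00 Y4.68 E0.4100
G1 X-2.34 Y4.05 E0.4556
G1 X-4.05 Y2.34 E0.5010
G1 X-4.68 Y0.00 E0.5466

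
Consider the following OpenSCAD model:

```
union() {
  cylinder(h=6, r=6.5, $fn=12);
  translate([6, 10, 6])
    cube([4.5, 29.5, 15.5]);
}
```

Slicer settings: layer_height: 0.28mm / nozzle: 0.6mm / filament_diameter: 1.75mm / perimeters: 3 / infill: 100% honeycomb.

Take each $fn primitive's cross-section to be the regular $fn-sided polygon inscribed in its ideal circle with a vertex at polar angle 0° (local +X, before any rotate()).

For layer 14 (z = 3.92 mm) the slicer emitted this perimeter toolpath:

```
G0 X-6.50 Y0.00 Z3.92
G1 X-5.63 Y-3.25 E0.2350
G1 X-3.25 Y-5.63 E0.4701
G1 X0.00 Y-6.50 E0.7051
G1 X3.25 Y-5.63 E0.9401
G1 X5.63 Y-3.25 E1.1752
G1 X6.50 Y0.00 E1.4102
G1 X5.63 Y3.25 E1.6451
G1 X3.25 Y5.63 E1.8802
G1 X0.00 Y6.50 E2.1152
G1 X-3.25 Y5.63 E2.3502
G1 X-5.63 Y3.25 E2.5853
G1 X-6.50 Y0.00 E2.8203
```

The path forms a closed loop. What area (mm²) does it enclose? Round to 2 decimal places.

126.77 mm²

Apply the shoelace formula to the sequence of (X, Y) vertices; enclosed area = 126.77 mm².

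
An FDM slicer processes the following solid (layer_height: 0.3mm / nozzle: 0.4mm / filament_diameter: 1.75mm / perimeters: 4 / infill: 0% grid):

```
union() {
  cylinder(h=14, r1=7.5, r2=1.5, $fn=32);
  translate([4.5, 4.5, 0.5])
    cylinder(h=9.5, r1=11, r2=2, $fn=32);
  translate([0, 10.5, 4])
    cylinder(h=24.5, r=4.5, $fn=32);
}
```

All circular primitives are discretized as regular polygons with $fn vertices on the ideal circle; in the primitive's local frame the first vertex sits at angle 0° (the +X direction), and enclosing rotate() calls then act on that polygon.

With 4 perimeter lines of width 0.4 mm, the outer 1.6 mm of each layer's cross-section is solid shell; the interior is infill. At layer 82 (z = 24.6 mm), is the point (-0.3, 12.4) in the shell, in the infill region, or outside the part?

At z = 24.6 mm: the cone does not reach this height (z outside [0, 14]); the cone at (4.5, 4.5) does not reach this height (z outside [0.5, 10]); the r=4.5 cylinder at (0, 10.5) gives a regular 32-gon of circumradius 4.5 (constant along its height); Combining (union): only the r=4.5 cylinder at (0, 10.5) is present, so the union is just that shape — 1 connected region. Overall, the cross-section is a single solid region. The nearest boundary edge runs (0.00, 15.00)→(-0.88, 14.91); distance from the point to it = 2.56 mm. The point is inside the cross-section and 2.56 mm from the nearest boundary — more than the 1.6 mm shell width (4 × 0.4), so it's in the infill interior.

infill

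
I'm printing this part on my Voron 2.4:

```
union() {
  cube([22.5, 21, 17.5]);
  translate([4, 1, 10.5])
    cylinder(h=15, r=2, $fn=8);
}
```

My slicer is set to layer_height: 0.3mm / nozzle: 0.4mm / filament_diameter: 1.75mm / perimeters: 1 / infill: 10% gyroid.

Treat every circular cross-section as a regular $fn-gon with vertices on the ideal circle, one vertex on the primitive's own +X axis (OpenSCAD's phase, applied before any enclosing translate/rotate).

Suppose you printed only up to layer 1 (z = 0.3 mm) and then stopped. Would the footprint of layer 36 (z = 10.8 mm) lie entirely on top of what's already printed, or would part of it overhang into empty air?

part overhangs

Compare the two slices. At z = 0.3: the 22.5×21 cube contributes its full rectangle (area 472.50 mm²); the cylinder at (4, 1) is absent (z outside [10.5, 25.5]); Taking the union: only the 22.5×21 cube is present, so the union is just that shape — area = 472.50 mm². At z = 10.8: the cube (footprint 22.5×21) is included at this height (area 472.50 mm²); the r=2 cylinder at (4, 1) contributes a regular 8-gon of circumradius 2 (area = (8/2)·2.000²·sin(360°/8) = 11.31 mm²); Combining (union): the regions partially overlap — summed areas 483.81 mm² minus the doubly-counted overlap 9.24 mm² gives 474.57 mm² — area = 474.57 mm². Checking containment: at z = 10.8 the cross-section extends beyond the z = 0.3 cross-section by about 2.07 mm².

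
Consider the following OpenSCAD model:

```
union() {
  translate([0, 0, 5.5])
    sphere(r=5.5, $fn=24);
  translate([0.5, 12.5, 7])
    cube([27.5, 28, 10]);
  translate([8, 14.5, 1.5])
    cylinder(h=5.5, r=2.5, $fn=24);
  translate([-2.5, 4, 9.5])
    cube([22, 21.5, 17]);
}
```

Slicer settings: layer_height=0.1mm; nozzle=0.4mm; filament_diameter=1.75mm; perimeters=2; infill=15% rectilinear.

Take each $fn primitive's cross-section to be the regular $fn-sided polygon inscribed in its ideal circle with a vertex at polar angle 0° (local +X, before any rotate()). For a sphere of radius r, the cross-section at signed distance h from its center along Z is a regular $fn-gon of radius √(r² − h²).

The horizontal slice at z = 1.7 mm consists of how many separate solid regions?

At z = 1.7 mm: the r=5.5 sphere contributes a regular 24-gon of circumradius √(5.5²−3.8²) = 3.976; the cube at (0.5, 12.5) is absent (z outside [7, 17]); the r=2.5 cylinder at (8, 14.5) gives a regular 24-gon of circumradius 2.5 (constant along its height); the cube at (-2.5, 4) is not intersected at this z (z outside [9.5, 26.5]); Merging all regions: the 2 present regions are separate (no shared area or edge), so areas and boundary lengths simply add and each stays a separate island — 2 connected regions. The result has 2 disconnected regions.

2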